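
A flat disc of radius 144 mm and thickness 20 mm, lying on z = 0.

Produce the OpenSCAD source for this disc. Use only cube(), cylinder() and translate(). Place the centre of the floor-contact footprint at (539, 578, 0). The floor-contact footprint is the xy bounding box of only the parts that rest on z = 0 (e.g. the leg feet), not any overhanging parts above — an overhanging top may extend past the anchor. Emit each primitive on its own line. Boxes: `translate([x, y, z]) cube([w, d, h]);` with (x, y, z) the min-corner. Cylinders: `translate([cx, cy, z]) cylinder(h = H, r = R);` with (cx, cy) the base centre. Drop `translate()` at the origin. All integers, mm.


translate([539, 578, 0]) cylinder(h = 20, r = 144);


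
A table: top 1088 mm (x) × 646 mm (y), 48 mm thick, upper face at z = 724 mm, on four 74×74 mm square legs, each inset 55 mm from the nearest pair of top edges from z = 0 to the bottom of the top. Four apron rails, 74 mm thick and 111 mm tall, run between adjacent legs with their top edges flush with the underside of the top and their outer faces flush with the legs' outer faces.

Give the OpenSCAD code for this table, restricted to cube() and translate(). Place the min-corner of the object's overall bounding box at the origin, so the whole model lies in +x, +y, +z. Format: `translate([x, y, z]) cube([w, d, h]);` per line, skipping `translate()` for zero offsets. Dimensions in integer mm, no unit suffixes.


translate([0, 0, 676]) cube([1088, 646, 48]);
translate([55, 55, 0]) cube([74, 74, 676]);
translate([959, 55, 0]) cube([74, 74, 676]);
translate([55, 517, 0]) cube([74, 74, 676]);
translate([959, 517, 0]) cube([74, 74, 676]);
translate([129, 55, 565]) cube([830, 74, 111]);
translate([129, 517, 565]) cube([830, 74, 111]);
translate([55, 129, 565]) cube([74, 388, 111]);
translate([959, 129, 565]) cube([74, 388, 111]);


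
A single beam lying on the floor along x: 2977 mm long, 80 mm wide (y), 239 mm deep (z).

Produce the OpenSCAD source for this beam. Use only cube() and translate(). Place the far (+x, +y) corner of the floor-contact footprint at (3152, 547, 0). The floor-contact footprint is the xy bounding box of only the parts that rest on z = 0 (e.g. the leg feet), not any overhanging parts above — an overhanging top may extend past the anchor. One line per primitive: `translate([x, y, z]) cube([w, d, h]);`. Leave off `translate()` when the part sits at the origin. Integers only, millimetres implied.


translate([175, 467, 0]) cube([2977, 80, 239]);


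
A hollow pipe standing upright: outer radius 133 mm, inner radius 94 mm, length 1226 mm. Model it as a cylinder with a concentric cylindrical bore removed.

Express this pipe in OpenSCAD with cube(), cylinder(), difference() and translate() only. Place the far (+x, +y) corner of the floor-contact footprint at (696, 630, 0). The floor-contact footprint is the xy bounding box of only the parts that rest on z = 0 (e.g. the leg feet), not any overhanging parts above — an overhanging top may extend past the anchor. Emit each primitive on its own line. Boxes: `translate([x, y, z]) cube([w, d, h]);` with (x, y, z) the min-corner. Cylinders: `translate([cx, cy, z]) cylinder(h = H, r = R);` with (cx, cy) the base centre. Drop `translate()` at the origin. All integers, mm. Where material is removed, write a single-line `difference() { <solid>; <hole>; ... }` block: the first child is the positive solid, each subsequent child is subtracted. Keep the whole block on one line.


difference() { translate([563, 497, 0]) cylinder(h = 1226, r = 133); translate([563, 497, 0]) cylinder(h = 1226, r = 94); }


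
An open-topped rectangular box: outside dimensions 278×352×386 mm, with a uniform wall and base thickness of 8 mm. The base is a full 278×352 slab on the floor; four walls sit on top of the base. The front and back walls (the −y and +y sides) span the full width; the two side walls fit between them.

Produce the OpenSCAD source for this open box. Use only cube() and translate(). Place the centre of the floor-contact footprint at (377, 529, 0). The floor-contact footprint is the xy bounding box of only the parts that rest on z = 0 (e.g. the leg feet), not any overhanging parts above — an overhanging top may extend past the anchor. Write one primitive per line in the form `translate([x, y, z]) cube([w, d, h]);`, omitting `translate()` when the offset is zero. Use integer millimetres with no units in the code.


translate([238, 353, 0]) cube([278, 352, 8]);
translate([238, 353, 8]) cube([278, 8, 378]);
translate([238, 697, 8]) cube([278, 8, 378]);
translate([238, 361, 8]) cube([8, 336, 378]);
translate([508, 361, 8]) cube([8, 336, 378]);


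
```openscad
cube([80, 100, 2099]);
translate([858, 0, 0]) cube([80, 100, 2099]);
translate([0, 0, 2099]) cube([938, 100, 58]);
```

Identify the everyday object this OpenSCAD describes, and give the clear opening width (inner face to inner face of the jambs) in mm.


A door frame. The clear opening width is 778 mm.

Two 2099 mm tall posts with a header on top — a door frame. The left jamb is 80 mm wide at x = 0; the right jamb starts at x = 858. The clear opening is 858 − 80 = 778 mm.


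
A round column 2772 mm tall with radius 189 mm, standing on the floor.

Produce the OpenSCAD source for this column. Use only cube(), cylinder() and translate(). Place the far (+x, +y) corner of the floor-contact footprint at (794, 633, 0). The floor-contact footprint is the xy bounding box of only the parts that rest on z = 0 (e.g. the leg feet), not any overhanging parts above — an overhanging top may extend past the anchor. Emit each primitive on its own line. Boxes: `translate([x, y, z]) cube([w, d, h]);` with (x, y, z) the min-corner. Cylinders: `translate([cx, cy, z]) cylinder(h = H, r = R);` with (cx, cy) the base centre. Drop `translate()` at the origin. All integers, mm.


translate([605, 444, 0]) cylinder(h = 2772, r = 189);


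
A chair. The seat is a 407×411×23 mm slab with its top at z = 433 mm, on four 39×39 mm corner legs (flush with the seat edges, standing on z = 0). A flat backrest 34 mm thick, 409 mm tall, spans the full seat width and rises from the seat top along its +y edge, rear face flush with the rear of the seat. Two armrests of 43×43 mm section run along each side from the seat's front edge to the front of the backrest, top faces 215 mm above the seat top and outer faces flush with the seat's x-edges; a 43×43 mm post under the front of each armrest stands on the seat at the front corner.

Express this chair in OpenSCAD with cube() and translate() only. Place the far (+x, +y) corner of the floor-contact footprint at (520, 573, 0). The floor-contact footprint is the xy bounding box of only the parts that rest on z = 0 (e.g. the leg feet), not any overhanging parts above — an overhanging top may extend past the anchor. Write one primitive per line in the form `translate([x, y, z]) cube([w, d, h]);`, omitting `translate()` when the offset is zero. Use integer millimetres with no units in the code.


translate([113, 162, 410]) cube([407, 411, 23]);
translate([113, 162, 0]) cube([39, 39, 410]);
translate([481, 162, 0]) cube([39, 39, 410]);
translate([113, 534, 0]) cube([39, 39, 410]);
translate([481, 534, 0]) cube([39, 39, 410]);
translate([113, 539, 433]) cube([407, 34, 409]);
translate([113, 162, 605]) cube([43, 377, 43]);
translate([477, 162, 605]) cube([43, 377, 43]);
translate([113, 162, 433]) cube([43, 43, 172]);
translate([477, 162, 433]) cube([43, 43, 172]);


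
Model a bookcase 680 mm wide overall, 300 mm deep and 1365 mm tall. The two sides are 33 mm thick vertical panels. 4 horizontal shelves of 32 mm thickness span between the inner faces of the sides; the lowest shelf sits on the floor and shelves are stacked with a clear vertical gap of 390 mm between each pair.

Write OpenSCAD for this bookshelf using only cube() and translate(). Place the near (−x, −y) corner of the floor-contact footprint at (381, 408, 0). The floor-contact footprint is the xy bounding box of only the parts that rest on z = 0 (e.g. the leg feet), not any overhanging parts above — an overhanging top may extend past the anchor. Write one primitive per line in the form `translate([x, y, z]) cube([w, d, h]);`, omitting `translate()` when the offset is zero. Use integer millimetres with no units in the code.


translate([381, 408, 0]) cube([33, 300, 1365]);
translate([1028, 408, 0]) cube([33, 300, 1365]);
translate([414, 408, 0]) cube([614, 300, 32]);
translate([414, 408, 422]) cube([614, 300, 32]);
translate([414, 408, 844]) cube([614, 300, 32]);
translate([414, 408, 1266]) cube([614, 300, 32]);


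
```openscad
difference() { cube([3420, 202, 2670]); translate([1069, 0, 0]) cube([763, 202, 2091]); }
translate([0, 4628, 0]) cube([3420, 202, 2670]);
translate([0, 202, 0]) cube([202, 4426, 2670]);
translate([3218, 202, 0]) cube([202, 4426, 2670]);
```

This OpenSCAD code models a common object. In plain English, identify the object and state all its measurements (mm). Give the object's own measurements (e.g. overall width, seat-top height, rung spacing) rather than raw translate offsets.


A single room: four walls, each 2670 mm tall and 202 mm thick, enclosing an outside footprint 3420×4830 mm (x × y), no floor or roof. The front and back walls (−y and +y sides) run the full x-width; the side walls fit between their inner faces. A door opening 763 mm wide and 2091 mm tall is cut through the front wall from the floor up, its −x edge 1069 mm from the wall's −x end.


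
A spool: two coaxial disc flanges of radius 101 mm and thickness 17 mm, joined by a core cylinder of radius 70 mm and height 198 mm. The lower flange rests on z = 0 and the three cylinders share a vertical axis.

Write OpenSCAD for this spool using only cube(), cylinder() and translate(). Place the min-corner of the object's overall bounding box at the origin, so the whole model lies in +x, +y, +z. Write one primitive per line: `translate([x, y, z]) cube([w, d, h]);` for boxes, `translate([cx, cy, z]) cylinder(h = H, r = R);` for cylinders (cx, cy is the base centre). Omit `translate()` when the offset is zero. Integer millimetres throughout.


translate([101, 101, 0]) cylinder(h = 17, r = 101);
translate([101, 101, 17]) cylinder(h = 198, r = 70);
translate([101, 101, 215]) cylinder(h = 17, r = 101);


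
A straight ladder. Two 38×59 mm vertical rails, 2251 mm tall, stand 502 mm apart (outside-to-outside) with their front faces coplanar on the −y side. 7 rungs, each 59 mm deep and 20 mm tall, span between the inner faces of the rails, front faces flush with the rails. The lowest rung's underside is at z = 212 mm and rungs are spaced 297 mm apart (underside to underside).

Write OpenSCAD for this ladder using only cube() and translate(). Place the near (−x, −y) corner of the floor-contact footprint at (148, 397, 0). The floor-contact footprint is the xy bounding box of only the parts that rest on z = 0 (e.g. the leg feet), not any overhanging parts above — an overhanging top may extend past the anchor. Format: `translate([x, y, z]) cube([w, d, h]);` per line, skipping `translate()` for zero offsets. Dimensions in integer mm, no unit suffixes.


translate([148, 397, 0]) cube([38, 59, 2251]);
translate([612, 397, 0]) cube([38, 59, 2251]);
translate([186, 397, 212]) cube([426, 59, 20]);
translate([186, 397, 509]) cube([426, 59, 20]);
translate([186, 397, 806]) cube([426, 59, 20]);
translate([186, 397, 1103]) cube([426, 59, 20]);
translate([186, 397, 1400]) cube([426, 59, 20]);
translate([186, 397, 1697]) cube([426, 59, 20]);
translate([186, 397, 1994]) cube([426, 59, 20]);


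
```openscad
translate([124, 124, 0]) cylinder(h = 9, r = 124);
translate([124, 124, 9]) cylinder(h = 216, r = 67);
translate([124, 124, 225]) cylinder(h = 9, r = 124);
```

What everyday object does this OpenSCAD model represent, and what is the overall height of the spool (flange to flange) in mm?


A spool. The overall height is 234 mm.

Three coaxial cylinders, large–small–large — a spool. Two 9 mm flanges and a 216 mm core give 9 + 216 + 9 = 234 mm.


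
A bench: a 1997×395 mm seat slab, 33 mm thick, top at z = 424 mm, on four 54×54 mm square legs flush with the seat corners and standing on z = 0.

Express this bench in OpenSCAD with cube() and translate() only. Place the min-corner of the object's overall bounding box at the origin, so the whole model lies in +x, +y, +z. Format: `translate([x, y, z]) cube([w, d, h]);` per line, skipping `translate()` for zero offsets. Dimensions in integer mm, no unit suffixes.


translate([0, 0, 391]) cube([1997, 395, 33]);
cube([54, 54, 391]);
translate([0, 341, 0]) cube([54, 54, 391]);
translate([1943, 0, 0]) cube([54, 54, 391]);
translate([1943, 341, 0]) cube([54, 54, 391]);


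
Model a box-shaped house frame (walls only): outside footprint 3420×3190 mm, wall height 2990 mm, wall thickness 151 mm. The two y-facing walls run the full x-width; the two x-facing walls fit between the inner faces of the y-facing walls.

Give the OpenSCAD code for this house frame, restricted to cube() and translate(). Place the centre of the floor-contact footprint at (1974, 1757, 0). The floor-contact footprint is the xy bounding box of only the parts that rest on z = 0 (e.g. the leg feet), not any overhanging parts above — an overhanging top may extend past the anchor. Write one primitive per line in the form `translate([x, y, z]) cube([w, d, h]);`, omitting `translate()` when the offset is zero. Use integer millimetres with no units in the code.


translate([264, 162, 0]) cube([3420, 151, 2990]);
translate([264, 3201, 0]) cube([3420, 151, 2990]);
translate([264, 313, 0]) cube([151, 2888, 2990]);
translate([3533, 313, 0]) cube([151, 2888, 2990]);


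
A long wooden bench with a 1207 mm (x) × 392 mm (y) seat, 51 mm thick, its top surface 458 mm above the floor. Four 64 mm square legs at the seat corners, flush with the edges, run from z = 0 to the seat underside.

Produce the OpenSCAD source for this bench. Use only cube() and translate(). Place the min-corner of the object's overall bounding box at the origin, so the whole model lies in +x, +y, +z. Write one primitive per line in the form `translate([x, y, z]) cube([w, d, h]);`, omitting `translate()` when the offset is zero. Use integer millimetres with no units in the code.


translate([0, 0, 407]) cube([1207, 392, 51]);
cube([64, 64, 407]);
translate([0, 328, 0]) cube([64, 64, 407]);
translate([1143, 0, 0]) cube([64, 64, 407]);
translate([1143, 328, 0]) cube([64, 64, 407]);


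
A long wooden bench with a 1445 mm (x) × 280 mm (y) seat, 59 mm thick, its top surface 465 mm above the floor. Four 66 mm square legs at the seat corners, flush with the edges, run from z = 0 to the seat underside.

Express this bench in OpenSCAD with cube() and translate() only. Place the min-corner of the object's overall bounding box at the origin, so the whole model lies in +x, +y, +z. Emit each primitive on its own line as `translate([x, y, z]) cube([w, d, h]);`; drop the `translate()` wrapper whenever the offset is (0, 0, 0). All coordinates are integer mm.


translate([0, 0, 406]) cube([1445, 280, 59]);
cube([66, 66, 406]);
translate([0, 214, 0]) cube([66, 66, 406]);
translate([1379, 0, 0]) cube([66, 66, 406]);
translate([1379, 214, 0]) cube([66, 66, 406]);


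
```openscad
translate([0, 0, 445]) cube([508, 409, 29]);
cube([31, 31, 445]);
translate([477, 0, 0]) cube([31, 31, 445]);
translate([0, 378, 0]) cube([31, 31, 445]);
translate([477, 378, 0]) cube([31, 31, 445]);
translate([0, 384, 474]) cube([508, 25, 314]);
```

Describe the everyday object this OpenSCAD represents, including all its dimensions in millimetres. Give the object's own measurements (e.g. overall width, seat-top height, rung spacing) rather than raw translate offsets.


A chair. The seat is a 508×409×29 mm slab with its top at z = 474 mm, on four 31×31 mm corner legs (flush with the seat edges, standing on z = 0). A flat backrest 25 mm thick, 314 mm tall, spans the full seat width and rises from the seat top along its +y edge, rear face flush with the rear of the seat.


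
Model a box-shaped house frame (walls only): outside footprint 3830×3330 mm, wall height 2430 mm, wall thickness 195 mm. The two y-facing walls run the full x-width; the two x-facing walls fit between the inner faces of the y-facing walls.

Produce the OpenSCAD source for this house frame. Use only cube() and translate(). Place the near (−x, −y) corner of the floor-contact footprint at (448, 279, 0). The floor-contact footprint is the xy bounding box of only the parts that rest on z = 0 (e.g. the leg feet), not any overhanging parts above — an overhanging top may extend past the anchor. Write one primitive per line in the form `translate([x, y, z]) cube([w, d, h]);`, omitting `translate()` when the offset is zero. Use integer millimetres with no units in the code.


translate([448, 279, 0]) cube([3830, 195, 2430]);
translate([448, 3414, 0]) cube([3830, 195, 2430]);
translate([448, 474, 0]) cube([195, 2940, 2430]);
translate([4083, 474, 0]) cube([195, 2940, 2430]);


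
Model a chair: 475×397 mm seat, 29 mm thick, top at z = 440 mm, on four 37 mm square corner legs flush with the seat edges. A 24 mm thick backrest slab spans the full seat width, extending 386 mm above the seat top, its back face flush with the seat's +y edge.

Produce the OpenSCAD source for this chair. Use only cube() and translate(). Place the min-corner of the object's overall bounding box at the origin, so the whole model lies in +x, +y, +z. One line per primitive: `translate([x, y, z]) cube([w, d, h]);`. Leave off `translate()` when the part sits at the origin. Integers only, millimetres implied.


translate([0, 0, 411]) cube([475, 397, 29]);
cube([37, 37, 411]);
translate([438, 0, 0]) cube([37, 37, 411]);
translate([0, 360, 0]) cube([37, 37, 411]);
translate([438, 360, 0]) cube([37, 37, 411]);
translate([0, 373, 440]) cube([475, 24, 386]);


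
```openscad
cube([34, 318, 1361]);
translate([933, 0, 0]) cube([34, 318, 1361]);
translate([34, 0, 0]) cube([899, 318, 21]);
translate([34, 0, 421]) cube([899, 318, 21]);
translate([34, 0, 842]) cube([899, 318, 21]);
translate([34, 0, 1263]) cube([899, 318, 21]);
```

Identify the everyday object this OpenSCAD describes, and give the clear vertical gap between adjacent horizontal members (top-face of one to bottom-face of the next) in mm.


A bookshelf. The clear shelf gap is 400 mm.

Two tall side panels with 4 horizontal boards between them — a bookshelf. The first two shelf undersides are at z = 0 and z = 421; with shelf thickness 21, the clear gap is 421 − 0 − 21 = 400 mm.


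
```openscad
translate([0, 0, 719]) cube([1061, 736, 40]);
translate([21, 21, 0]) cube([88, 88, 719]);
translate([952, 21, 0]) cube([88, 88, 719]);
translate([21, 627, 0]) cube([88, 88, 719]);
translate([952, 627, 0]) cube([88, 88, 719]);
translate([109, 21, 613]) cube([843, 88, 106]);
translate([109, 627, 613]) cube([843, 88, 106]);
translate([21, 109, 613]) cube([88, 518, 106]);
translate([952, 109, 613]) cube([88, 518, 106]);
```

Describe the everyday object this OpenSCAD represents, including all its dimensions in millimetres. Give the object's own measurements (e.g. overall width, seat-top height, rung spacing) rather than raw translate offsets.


A rectangular dining table. The top is 1061×736×40 mm with its upper surface at z = 759 mm. It stands on four 88×88 mm square legs, each inset 21 mm from the nearest pair of top edges, running from the floor to the underside of the top. Four apron rails, 88 mm thick and 106 mm tall, run between adjacent legs with their top edges flush with the underside of the top and their outer faces flush with the legs' outer faces.


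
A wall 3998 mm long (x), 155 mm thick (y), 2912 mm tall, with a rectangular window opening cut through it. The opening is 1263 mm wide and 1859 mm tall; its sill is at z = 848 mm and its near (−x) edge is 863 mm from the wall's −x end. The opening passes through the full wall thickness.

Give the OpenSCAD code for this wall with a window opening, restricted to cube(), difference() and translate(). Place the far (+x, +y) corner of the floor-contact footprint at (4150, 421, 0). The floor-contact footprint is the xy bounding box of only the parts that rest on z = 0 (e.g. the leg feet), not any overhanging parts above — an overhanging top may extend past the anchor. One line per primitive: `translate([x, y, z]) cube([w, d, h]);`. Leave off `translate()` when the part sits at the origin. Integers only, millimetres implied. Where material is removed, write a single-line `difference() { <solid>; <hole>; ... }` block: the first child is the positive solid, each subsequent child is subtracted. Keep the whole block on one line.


difference() { translate([152, 266, 0]) cube([3998, 155, 2912]); translate([1015, 266, 848]) cube([1263, 155, 1859]); }


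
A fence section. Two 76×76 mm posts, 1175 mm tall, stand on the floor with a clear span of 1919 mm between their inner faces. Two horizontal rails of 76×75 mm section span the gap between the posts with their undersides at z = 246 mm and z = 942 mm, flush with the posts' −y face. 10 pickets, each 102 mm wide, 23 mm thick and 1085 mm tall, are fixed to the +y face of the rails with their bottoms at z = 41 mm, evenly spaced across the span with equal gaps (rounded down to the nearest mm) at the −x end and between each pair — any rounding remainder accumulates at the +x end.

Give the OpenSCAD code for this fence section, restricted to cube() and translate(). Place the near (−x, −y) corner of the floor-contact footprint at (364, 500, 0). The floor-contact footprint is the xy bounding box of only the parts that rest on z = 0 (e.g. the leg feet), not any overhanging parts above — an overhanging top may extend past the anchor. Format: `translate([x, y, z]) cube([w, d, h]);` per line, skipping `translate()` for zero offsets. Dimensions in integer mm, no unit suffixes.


translate([364, 500, 0]) cube([76, 76, 1175]);
translate([2359, 500, 0]) cube([76, 76, 1175]);
translate([440, 500, 246]) cube([1919, 76, 75]);
translate([440, 500, 942]) cube([1919, 76, 75]);
translate([521, 576, 41]) cube([102, 23, 1085]);
translate([704, 576, 41]) cube([102, 23, 1085]);
translate([887, 576, 41]) cube([102, 23, 1085]);
translate([1070, 576, 41]) cube([102, 23, 1085]);
translate([1253, 576, 41]) cube([102, 23, 1085]);
translate([1436, 576, 41]) cube([102, 23, 1085]);
translate([1619, 576, 41]) cube([102, 23, 1085]);
translate([1802, 576, 41]) cube([102, 23, 1085]);
translate([1985, 576, 41]) cube([102, 23, 1085]);
translate([2168, 576, 41]) cube([102, 23, 1085]);


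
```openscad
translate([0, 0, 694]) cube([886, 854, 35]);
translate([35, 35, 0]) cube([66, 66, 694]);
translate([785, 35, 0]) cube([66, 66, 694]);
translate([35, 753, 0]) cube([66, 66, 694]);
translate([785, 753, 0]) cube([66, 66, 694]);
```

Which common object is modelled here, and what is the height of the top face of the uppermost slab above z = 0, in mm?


A table. The table height is 729 mm.

A 886×854×35 slab sits at z = 694 on four 66 mm square posts — a table. The top surface is at 694 + 35 = 729 mm.


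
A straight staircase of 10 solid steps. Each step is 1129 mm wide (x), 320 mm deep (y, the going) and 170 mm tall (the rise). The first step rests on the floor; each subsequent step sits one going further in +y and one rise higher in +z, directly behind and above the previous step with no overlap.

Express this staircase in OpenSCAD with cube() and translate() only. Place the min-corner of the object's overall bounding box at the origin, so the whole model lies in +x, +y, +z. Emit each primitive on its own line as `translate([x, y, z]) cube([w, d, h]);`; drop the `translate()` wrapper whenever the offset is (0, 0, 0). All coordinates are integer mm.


cube([1129, 320, 170]);
translate([0, 320, 170]) cube([1129, 320, 170]);
translate([0, 640, 340]) cube([1129, 320, 170]);
translate([0, 960, 510]) cube([1129, 320, 170]);
translate([0, 1280, 680]) cube([1129, 320, 170]);
translate([0, 1600, 850]) cube([1129, 320, 170]);
translate([0, 1920, 1020]) cube([1129, 320, 170]);
translate([0, 2240, 1190]) cube([1129, 320, 170]);
translate([0, 2560, 1360]) cube([1129, 320, 170]);
translate([0, 2880, 1530]) cube([1129, 320, 170]);


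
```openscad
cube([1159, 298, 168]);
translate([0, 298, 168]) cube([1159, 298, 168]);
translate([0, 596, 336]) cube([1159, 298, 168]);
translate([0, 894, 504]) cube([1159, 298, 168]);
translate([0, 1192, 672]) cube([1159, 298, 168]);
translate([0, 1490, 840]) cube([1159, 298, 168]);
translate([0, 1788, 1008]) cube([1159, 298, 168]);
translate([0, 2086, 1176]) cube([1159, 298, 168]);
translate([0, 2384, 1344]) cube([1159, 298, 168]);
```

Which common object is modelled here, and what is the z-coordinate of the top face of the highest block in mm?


A staircase. The total rise is 1512 mm.

9 identical blocks, each offset up and back from the previous — a staircase. Each step is 168 mm tall and there are 9 of them, so the total rise is 9 × 168 = 1512 mm.


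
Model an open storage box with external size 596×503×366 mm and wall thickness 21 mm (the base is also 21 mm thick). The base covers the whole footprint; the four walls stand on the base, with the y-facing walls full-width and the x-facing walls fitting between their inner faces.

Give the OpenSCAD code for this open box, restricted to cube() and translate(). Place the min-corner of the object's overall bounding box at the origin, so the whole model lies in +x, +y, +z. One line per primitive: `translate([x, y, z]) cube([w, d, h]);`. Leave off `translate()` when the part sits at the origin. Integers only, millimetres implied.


cube([596, 503, 21]);
translate([0, 0, 21]) cube([596, 21, 345]);
translate([0, 482, 21]) cube([596, 21, 345]);
translate([0, 21, 21]) cube([21, 461, 345]);
translate([575, 21, 21]) cube([21, 461, 345]);


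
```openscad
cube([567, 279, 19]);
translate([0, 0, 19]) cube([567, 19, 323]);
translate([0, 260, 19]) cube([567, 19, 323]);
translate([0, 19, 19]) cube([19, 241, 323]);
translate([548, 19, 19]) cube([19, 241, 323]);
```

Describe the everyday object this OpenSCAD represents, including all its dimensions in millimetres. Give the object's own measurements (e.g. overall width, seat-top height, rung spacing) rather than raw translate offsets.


An open-topped rectangular box: outside dimensions 567×279×342 mm, with a uniform wall and base thickness of 19 mm. The base is a full 567×279 slab on the floor; four walls sit on top of the base. The front and back walls (the −y and +y sides) span the full width; the two side walls fit between them.


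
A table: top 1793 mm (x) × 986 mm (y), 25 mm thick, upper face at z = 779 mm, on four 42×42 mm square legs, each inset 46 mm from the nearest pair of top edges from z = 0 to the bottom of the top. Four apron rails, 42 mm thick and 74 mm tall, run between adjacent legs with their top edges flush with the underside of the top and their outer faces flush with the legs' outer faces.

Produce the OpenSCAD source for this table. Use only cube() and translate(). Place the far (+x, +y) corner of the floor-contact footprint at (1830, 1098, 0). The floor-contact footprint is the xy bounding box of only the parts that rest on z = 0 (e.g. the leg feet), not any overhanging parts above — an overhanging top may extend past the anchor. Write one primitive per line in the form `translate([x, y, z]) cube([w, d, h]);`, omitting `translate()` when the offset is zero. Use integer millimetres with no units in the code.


translate([83, 158, 754]) cube([1793, 986, 25]);
translate([129, 204, 0]) cube([42, 42, 754]);
translate([1788, 204, 0]) cube([42, 42, 754]);
translate([129, 1056, 0]) cube([42, 42, 754]);
translate([1788, 1056, 0]) cube([42, 42, 754]);
translate([171, 204, 680]) cube([1617, 42, 74]);
translate([171, 1056, 680]) cube([1617, 42, 74]);
translate([129, 246, 680]) cube([42, 810, 74]);
translate([1788, 246, 680]) cube([42, 810, 74]);


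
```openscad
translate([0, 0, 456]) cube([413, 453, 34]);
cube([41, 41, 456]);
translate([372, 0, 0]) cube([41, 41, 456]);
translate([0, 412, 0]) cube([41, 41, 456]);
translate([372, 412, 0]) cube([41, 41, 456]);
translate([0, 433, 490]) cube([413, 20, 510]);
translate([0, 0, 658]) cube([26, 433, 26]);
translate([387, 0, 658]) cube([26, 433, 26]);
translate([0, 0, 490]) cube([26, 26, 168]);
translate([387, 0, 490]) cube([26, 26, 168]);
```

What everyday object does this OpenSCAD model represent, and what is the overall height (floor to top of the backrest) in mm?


A chair. The overall height is 1000 mm.

A slab on four corner posts with a tall panel at the back — a chair. The seat slab sits at z = 456 with thickness 34, and the 510 mm backrest starts at the seat top, so the overall height is 456 + 34 + 510 = 1000 mm.


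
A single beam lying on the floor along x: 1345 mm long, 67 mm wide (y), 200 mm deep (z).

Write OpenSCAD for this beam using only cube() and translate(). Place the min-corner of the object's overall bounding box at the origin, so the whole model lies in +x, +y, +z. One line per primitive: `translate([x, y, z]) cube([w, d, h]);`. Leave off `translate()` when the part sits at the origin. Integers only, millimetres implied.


cube([1345, 67, 200]);


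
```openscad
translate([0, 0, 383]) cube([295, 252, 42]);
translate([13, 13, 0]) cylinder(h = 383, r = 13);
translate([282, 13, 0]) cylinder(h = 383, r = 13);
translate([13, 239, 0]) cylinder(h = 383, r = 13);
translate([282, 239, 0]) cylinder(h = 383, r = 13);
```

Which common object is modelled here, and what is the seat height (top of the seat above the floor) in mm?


A stool. The seat height is 425 mm.

A 295×252×42 slab at z = 383 on four corner cylinders — a stool. The seat top is 383 + 42 = 425 mm.


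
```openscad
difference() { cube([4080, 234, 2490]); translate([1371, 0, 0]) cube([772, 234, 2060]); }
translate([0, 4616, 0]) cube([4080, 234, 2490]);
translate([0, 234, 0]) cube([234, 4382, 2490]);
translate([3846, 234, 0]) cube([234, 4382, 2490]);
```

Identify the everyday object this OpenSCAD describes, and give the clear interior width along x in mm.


A single room. The interior width is 3612 mm.

Four walls enclosing a rectangle with a door in the front wall — a room. Outside width 4080 minus two 234 mm walls gives 3612 mm.


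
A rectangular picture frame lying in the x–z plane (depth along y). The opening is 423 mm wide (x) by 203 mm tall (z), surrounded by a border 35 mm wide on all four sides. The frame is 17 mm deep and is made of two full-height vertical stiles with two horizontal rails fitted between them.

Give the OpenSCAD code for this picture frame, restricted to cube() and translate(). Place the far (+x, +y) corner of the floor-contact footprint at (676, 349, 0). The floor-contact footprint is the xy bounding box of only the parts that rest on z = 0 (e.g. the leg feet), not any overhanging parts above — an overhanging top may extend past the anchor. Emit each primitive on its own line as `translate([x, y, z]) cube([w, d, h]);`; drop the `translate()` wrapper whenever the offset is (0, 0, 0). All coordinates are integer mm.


translate([183, 332, 0]) cube([35, 17, 273]);
translate([641, 332, 0]) cube([35, 17, 273]);
translate([218, 332, 0]) cube([423, 17, 35]);
translate([218, 332, 238]) cube([423, 17, 35]);


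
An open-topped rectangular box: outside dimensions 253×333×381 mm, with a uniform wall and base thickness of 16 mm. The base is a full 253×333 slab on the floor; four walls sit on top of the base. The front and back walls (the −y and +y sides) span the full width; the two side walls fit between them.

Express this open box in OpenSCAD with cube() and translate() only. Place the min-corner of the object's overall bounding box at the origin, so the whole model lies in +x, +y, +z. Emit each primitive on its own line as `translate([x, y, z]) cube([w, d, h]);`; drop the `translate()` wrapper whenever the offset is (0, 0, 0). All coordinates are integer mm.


cube([253, 333, 16]);
translate([0, 0, 16]) cube([253, 16, 365]);
translate([0, 317, 16]) cube([253, 16, 365]);
translate([0, 16, 16]) cube([16, 301, 365]);
translate([237, 16, 16]) cube([16, 301, 365]);


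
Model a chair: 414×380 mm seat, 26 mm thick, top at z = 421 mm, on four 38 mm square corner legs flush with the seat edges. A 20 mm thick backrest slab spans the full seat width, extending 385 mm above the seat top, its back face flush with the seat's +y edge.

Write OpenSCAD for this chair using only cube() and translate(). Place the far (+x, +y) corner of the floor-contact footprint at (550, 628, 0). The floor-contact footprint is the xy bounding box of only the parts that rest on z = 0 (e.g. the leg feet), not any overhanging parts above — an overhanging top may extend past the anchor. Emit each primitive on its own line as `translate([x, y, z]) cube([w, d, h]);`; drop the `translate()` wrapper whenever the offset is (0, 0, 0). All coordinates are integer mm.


translate([136, 248, 395]) cube([414, 380, 26]);
translate([136, 248, 0]) cube([38, 38, 395]);
translate([512, 248, 0]) cube([38, 38, 395]);
translate([136, 590, 0]) cube([38, 38, 395]);
translate([512, 590, 0]) cube([38, 38, 395]);
translate([136, 608, 421]) cube([414, 20, 385]);


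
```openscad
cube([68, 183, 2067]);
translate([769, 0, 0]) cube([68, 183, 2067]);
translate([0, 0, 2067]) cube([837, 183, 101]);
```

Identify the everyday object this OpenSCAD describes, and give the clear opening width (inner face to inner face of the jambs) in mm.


A door frame. The clear opening width is 701 mm.

Two 2067 mm tall posts with a header on top — a door frame. The left jamb is 68 mm wide at x = 0; the right jamb starts at x = 769. The clear opening is 769 − 68 = 701 mm.


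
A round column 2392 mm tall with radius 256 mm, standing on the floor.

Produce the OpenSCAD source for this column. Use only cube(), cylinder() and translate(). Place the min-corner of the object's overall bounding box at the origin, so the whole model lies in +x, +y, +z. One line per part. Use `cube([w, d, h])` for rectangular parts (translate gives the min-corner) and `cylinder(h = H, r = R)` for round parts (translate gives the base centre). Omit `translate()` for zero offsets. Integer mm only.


translate([256, 256, 0]) cylinder(h = 2392, r = 256);


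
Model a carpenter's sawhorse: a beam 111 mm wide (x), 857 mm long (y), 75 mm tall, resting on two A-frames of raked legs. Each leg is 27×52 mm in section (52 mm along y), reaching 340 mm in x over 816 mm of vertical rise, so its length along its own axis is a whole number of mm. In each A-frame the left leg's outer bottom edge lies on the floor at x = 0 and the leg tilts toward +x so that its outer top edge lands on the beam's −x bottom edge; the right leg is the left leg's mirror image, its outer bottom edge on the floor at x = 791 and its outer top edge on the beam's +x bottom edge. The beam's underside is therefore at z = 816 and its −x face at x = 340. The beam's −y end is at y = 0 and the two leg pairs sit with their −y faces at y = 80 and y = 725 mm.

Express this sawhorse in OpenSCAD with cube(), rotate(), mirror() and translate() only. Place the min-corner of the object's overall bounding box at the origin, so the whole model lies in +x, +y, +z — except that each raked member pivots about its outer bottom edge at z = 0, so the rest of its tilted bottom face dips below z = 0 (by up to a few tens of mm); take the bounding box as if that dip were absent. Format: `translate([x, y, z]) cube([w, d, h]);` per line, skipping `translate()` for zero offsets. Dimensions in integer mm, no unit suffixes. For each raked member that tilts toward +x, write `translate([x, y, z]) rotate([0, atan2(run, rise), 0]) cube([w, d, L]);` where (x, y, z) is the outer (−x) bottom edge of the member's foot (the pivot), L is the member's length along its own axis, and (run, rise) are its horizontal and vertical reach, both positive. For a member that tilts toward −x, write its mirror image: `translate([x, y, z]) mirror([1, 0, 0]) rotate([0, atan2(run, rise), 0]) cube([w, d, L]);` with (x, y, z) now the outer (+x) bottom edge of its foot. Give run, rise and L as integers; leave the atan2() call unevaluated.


translate([340, 0, 816]) cube([111, 857, 75]);
translate([0, 80, 0]) rotate([0, atan2(340, 816), 0]) cube([27, 52, 884]);
translate([791, 80, 0]) mirror([1, 0, 0]) rotate([0, atan2(340, 816), 0]) cube([27, 52, 884]);
translate([0, 725, 0]) rotate([0, atan2(340, 816), 0]) cube([27, 52, 884]);
translate([791, 725, 0]) mirror([1, 0, 0]) rotate([0, atan2(340, 816), 0]) cube([27, 52, 884]);


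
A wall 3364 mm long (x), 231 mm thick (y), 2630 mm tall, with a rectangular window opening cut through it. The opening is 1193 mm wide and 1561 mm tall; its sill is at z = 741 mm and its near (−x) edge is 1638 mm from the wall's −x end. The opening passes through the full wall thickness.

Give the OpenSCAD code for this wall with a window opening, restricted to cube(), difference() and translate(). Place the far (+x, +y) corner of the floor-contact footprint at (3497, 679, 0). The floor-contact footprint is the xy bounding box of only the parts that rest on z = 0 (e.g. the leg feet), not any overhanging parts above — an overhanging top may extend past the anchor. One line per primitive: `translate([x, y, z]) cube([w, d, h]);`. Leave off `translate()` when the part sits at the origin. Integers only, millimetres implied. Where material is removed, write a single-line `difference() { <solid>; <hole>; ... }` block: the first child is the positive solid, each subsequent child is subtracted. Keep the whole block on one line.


difference() { translate([133, 448, 0]) cube([3364, 231, 2630]); translate([1771, 448, 741]) cube([1193, 231, 1561]); }


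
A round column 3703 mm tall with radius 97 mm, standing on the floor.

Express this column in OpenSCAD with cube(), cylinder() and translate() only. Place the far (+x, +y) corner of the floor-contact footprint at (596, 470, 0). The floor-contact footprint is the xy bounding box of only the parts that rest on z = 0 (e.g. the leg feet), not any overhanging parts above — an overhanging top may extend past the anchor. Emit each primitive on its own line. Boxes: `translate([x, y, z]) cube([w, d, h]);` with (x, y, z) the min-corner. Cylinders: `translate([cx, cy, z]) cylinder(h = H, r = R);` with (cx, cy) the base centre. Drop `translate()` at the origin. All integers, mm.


translate([499, 373, 0]) cylinder(h = 3703, r = 97);


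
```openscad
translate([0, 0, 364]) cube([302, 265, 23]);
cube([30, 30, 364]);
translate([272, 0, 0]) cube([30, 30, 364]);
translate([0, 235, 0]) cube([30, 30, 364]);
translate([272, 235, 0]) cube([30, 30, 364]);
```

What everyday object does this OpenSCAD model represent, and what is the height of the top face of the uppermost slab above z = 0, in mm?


A stool. The seat height is 387 mm.

A 302×265×23 slab at z = 364 on four corner posts — a stool. The seat top is 364 + 23 = 387 mm.


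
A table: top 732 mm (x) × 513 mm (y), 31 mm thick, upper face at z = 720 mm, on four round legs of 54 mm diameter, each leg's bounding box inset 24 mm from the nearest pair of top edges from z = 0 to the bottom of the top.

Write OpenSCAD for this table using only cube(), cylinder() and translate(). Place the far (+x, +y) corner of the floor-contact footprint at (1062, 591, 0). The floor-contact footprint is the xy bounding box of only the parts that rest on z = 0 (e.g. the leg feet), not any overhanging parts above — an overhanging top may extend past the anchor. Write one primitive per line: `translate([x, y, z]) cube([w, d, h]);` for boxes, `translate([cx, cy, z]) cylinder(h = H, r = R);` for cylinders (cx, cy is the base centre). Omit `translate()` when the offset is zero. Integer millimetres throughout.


translate([354, 102, 689]) cube([732, 513, 31]);
translate([405, 153, 0]) cylinder(h = 689, r = 27);
translate([1035, 153, 0]) cylinder(h = 689, r = 27);
translate([405, 564, 0]) cylinder(h = 689, r = 27);
translate([1035, 564, 0]) cylinder(h = 689, r = 27);
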